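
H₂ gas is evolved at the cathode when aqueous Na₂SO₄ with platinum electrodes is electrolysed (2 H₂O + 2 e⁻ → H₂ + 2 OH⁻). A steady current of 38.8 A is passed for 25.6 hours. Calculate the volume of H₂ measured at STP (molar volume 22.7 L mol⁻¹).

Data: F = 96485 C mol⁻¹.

Q = I·t = 38.80 A × 92160 s = 3576000 C.
n(e⁻) = Q/F = 3576000 / 96485 = 37.06 mol.
2 electrons are transferred per H₂ molecule, so n(H₂) = 37.06 / 2 = 18.53 mol.
V = n × V_m = 18.53 × 22.7 = 421 L.

421 L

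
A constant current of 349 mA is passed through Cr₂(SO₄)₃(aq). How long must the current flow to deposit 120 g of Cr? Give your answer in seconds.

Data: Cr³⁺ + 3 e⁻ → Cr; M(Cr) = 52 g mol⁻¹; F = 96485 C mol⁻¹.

1.91 × 10⁶ s

n(Cr) = m/M = 120 / 52 = 2.308 mol.
Each Cr atom requires 3 electrons, so n(e⁻) = 3 × 2.308 = 6.923 mol.
Q = n(e⁻)·F = 6.923 × 96485 = 668000 C.
t = Q/I = 668000 / 0.3490 A = 1914000 s.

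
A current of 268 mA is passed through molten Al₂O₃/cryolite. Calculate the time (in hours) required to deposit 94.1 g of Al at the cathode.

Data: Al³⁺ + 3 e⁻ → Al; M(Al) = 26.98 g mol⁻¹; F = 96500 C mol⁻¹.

1050 h

n(Al) = m/M = 94.1 / 26.98 = 3.488 mol.
Each Al atom requires 3 electrons, so n(e⁻) = 3 × 3.488 = 10.46 mol.
Q = n(e⁻)·F = 10.46 × 96500 = 1010000 C.
t = Q/I = 1010000 / 0.2680 A = 3768000 s = 1050 h.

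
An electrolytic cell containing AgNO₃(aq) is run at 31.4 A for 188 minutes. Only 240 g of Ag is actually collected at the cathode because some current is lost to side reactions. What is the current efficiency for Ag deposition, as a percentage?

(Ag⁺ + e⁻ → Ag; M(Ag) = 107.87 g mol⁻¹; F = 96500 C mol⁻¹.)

60.6 %

Q = I·t = 31.40 × 11280 = 354200 C; n(e⁻) = 354200/96500 = 3.670 mol.
Theoretical n(Ag) = n(e⁻)/1 = 3.670 mol, i.e. m_theo = 3.670 × 107.87 = 395.9 g.
Efficiency = m_actual / m_theo = 240 / 395.9 = 60.6 %.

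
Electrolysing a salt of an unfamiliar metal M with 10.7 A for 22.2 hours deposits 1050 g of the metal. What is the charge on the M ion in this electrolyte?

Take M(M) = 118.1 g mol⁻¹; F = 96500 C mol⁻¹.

+1

Q = I·t = 10.70 A × 79920 s = 855100 C, so n(e⁻) = 855100/96500 = 8.862 mol.
n(M) deposited = 1050 / 118.1 = 8.891 mol.
Electrons per atom = n(e⁻)/n(M) = 8.862 / 8.891 = 0.997 ≈ 1, so the ion is M⁺.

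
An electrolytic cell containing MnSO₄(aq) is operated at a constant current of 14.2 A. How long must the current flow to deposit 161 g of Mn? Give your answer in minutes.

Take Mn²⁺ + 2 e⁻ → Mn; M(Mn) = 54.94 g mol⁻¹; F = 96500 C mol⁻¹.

664 min

n(Mn) = m/M = 161 / 54.94 = 2.930 mol.
Each Mn atom requires 2 electrons, so n(e⁻) = 2 × 2.930 = 5.861 mol.
Q = n(e⁻)·F = 5.861 × 96500 = 565600 C.
t = Q/I = 565600 / 14.20 A = 39830 s = 664 min.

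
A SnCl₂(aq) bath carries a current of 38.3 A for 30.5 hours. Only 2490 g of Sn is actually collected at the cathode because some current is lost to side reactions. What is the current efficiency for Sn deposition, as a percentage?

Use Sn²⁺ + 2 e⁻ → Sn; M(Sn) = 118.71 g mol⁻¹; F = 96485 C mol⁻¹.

96.2 %

Q = I·t = 38.30 × 109800 = 4205000 C; n(e⁻) = 4205000/96485 = 43.59 mol.
Theoretical n(Sn) = n(e⁻)/2 = 21.79 mol, i.e. m_theo = 21.79 × 118.71 = 2587 g.
Efficiency = m_actual / m_theo = 2490 / 2587 = 96.2 %.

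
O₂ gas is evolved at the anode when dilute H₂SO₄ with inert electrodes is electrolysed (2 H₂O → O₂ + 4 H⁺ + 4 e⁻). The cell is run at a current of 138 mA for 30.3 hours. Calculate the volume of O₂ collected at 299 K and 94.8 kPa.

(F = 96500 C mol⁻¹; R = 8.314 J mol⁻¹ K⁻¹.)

Q = I·t = 0.1380 A × 109080 s = 15050 C.
n(e⁻) = Q/F = 15050 / 96500 = 0.1560 mol.
4 electrons are transferred per O₂ molecule, so n(O₂) = 0.1560 / 4 = 0.03900 mol.
V = nRT/P = (0.03900 × 8.314 × 299) / (94.8 × 10³ Pa) = 0.00102 m³ = 1.02 L.

1.02 L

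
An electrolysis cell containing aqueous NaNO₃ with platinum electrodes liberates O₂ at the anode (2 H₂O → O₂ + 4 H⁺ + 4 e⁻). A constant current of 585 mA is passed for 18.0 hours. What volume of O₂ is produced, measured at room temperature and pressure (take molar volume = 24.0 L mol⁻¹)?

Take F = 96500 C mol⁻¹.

Q = I·t = 0.5850 A × 64800 s = 37910 C.
n(e⁻) = Q/F = 37910 / 96500 = 0.3928 mol.
4 electrons are transferred per O₂ molecule, so n(O₂) = 0.3928 / 4 = 0.09821 mol.
V = n × V_m = 0.09821 × 24.0 = 2.36 L.

2.36 L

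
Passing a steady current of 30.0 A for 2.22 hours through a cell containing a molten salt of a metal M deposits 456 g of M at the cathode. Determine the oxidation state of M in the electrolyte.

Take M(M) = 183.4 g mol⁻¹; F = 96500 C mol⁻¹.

+1

Q = I·t = 30.00 A × 7992.0 s = 239800 C, so n(e⁻) = 239800/96500 = 2.485 mol.
n(M) deposited = 456 / 183.4 = 2.486 mol.
Electrons per atom = n(e⁻)/n(M) = 2.485 / 2.486 = 0.999 ≈ 1, so the ion is M⁺.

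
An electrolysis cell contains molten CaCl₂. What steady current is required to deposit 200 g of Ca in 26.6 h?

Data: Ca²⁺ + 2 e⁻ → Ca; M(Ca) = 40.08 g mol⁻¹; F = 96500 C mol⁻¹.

n(Ca) = 200 / 40.08 = 4.990 mol.
n(e⁻) = 2 × 4.990 = 9.980 mol.
Q = n(e⁻)·F = 9.980 × 96500 = 963100 C.
I = Q/t = 963100 / 95760 s = 10.1 A.

10.1 A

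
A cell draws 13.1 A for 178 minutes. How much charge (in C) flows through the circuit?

1.40 × 10⁵ C

Q = I·t = 13.10 A × 10680 s = 1.40 × 10⁵ C.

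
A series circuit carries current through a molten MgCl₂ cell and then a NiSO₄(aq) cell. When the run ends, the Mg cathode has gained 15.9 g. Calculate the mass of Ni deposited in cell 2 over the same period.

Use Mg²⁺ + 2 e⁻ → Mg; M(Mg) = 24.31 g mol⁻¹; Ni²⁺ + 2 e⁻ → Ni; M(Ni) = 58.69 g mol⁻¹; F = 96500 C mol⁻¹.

n(Mg) = 15.9 / 24.31 = 0.6541 mol.
Since Mg²⁺ + 2 e⁻ → Mg, n(e⁻) passed = 2 × 0.6541 = 1.308 mol.
Cells in series carry the same charge, so the same 1.308 mol of electrons passes through cell 2.
Ni²⁺ + 2 e⁻ → Ni, so n(Ni) = 1.308 / 2 = 0.6541 mol.
m(Ni) = 0.6541 × 58.69 = 38.4 g.

38.4 g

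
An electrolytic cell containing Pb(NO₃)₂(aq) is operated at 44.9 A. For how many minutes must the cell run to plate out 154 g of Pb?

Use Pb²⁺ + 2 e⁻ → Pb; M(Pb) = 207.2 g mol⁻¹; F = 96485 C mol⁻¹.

53.2 min

n(Pb) = m/M = 154 / 207.2 = 0.7432 mol.
Each Pb atom requires 2 electrons, so n(e⁻) = 2 × 0.7432 = 1.486 mol.
Q = n(e⁻)·F = 1.486 × 96485 = 143400 C.
t = Q/I = 143400 / 44.90 A = 3194 s = 53.2 min.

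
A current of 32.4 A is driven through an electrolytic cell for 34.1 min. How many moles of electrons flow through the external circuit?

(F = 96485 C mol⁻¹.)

0.687 mol

Q = I·t = 32.40 A × 2046.0 s = 66290 C.
n(e⁻) = Q/F = 66290 / 96485 = 0.687 mol.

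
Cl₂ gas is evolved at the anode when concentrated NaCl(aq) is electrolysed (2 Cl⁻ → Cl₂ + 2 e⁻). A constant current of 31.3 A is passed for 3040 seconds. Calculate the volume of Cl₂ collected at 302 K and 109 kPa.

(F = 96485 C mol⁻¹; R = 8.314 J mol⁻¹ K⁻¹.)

11.4 L

Q = I·t = 31.30 A × 3040.0 s = 95150 C.
n(e⁻) = Q/F = 95150 / 96485 = 0.9862 mol.
2 electrons are transferred per Cl₂ molecule, so n(Cl₂) = 0.9862 / 2 = 0.4931 mol.
V = nRT/P = (0.4931 × 8.314 × 302) / (109 × 10³ Pa) = 0.0114 m³ = 11.4 L.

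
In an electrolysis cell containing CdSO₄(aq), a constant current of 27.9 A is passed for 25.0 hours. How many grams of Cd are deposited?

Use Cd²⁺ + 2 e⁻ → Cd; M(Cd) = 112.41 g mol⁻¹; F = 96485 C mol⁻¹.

1460 g

Q = I·t = 27.90 A × 90000 s = 2511000 C.
n(e⁻) = Q/F = 2511000 / 96485 = 26.02 mol.
Cd²⁺ + 2 e⁻ → Cd, so n(Cd) = n(e⁻)/2 = 13.01 mol.
m = n·M = 13.01 × 112.41 = 1460 g.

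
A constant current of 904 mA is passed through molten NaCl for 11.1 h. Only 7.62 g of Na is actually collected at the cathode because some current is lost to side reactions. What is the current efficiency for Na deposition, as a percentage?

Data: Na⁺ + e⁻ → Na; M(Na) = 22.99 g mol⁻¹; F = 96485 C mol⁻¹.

Q = I·t = 0.9040 × 39960 = 36120 C; n(e⁻) = 36120/96485 = 0.3744 mol.
Theoretical n(Na) = n(e⁻)/1 = 0.3744 mol, i.e. m_theo = 0.3744 × 22.99 = 8.607 g.
Efficiency = m_actual / m_theo = 7.62 / 8.607 = 88.5 %.

88.5 %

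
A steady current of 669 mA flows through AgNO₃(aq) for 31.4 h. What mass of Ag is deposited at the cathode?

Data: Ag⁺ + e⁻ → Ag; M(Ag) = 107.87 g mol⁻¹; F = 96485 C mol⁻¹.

Q = I·t = 0.6690 A × 113040 s = 75620 C.
n(e⁻) = Q/F = 75620 / 96485 = 0.7838 mol.
Ag⁺ + e⁻ → Ag, so n(Ag) = n(e⁻)/1 = 0.7838 mol.
m = n·M = 0.7838 × 107.87 = 84.5 g.

84.5 g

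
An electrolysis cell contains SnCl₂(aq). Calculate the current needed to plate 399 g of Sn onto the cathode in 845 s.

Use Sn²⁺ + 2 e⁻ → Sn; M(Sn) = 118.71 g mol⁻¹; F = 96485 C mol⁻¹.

768 A

n(Sn) = 399 / 118.71 = 3.361 mol.
n(e⁻) = 2 × 3.361 = 6.722 mol.
Q = n(e⁻)·F = 6.722 × 96485 = 648600 C.
I = Q/t = 648600 / 845.00 s = 768 A.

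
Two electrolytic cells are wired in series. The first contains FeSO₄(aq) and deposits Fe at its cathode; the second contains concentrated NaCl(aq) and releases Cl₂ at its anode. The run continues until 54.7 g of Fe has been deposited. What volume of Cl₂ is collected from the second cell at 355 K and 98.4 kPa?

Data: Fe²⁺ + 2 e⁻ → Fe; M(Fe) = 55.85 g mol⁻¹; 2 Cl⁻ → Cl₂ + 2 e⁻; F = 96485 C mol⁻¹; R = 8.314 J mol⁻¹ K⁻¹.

29.4 L

n(Fe) = 54.7 / 55.85 = 0.9794 mol, so n(e⁻) = 2 × 0.9794 = 1.959 mol.
The cells are in series, so the same 1.959 mol of electrons passes through the second cell.
2 Cl⁻ → Cl₂ + 2 e⁻ — 2 mol e⁻ per mol Cl₂, so n(Cl₂) = 1.959/2 = 0.9794 mol.
V = nRT/P = (0.9794 × 8.314 × 355) / (98.4 × 10³) = 0.0294 m³ = 29.4 L.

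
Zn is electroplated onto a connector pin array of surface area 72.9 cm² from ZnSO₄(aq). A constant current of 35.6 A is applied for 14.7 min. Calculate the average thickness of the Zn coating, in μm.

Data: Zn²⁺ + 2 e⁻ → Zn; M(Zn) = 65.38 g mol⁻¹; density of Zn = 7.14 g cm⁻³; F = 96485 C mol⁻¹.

204 μm

Q = I·t = 35.60 × 882.00 = 31400 C; n(e⁻) = 0.3254 mol.
n(Zn) = n(e⁻)/2 = 0.1627 mol, so m = 0.1627 × 65.38 = 10.64 g.
Volume = m/ρ = 10.64 / 7.14 = 1.490 cm³.
Thickness = V/A = 1.490 / 72.9 = 0.0204 cm = 204 μm.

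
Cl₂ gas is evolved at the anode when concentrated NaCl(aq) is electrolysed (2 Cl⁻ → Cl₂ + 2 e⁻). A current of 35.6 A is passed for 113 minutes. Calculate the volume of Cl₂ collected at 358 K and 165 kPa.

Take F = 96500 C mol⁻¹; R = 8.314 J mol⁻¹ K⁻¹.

22.6 L

Q = I·t = 35.60 A × 6780.0 s = 241400 C.
n(e⁻) = Q/F = 241400 / 96500 = 2.501 mol.
2 electrons are transferred per Cl₂ molecule, so n(Cl₂) = 2.501 / 2 = 1.251 mol.
V = nRT/P = (1.251 × 8.314 × 358) / (165 × 10³ Pa) = 0.0226 m³ = 22.6 L.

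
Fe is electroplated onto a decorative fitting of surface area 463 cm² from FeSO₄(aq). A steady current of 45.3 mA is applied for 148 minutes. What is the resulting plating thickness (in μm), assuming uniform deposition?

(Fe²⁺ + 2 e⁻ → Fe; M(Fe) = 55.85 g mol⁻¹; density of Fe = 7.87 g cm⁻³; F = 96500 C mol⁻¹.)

0.319 μm

Q = I·t = 0.04530 × 8880.0 = 402.3 C; n(e⁻) = 0.004169 mol.
n(Fe) = n(e⁻)/2 = 0.002084 mol, so m = 0.002084 × 55.85 = 0.1164 g.
Volume = m/ρ = 0.1164 / 7.87 = 0.01479 cm³.
Thickness = V/A = 0.01479 / 463 = 3.19 × 10⁻⁵ cm = 0.319 μm.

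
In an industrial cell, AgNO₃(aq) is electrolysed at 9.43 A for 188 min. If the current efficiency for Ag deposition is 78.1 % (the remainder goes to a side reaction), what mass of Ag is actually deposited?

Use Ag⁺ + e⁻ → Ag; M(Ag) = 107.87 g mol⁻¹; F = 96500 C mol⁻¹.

92.9 g

Q = I·t = 9.430 × 11280 = 106400 C.
n(e⁻) = 106400/96500 = 1.102 mol; theoretically n(Ag) = 1.102/1 = 1.102 mol, m_theo = 118.9 g.
At 78.1 % efficiency, m_actual = 0.781 × 118.9 = 92.9 g.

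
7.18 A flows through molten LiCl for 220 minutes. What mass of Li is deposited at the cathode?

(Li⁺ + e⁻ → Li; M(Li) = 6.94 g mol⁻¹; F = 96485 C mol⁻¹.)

6.82 g

Q = I·t = 7.180 A × 13200 s = 94780 C.
n(e⁻) = Q/F = 94780 / 96485 = 0.9823 mol.
Li⁺ + e⁻ → Li, so n(Li) = n(e⁻)/1 = 0.9823 mol.
m = n·M = 0.9823 × 6.94 = 6.82 g.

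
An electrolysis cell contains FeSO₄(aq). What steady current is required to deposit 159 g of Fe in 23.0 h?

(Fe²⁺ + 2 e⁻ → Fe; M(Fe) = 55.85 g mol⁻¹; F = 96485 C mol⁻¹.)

6.63 A

n(Fe) = 159 / 55.85 = 2.847 mol.
n(e⁻) = 2 × 2.847 = 5.694 mol.
Q = n(e⁻)·F = 5.694 × 96485 = 549400 C.
I = Q/t = 549400 / 82800 s = 6.63 A.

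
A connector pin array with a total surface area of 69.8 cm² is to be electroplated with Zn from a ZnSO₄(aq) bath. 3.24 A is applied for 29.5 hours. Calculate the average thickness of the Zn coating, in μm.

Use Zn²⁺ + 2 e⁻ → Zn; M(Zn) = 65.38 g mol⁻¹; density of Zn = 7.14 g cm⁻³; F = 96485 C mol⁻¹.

Q = I·t = 3.240 × 106200 = 344100 C; n(e⁻) = 3.566 mol.
n(Zn) = n(e⁻)/2 = 1.783 mol, so m = 1.783 × 65.38 = 116.6 g.
Volume = m/ρ = 116.6 / 7.14 = 16.33 cm³.
Thickness = V/A = 16.33 / 69.8 = 0.234 cm = 2340 μm.

2340 μm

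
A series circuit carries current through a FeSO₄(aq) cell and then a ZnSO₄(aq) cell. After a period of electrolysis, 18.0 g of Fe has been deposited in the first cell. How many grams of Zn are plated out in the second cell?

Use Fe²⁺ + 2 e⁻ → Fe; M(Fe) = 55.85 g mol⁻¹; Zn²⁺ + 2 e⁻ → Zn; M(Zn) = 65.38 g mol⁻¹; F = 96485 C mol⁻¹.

n(Fe) = 18.0 / 55.85 = 0.3223 mol.
Since Fe²⁺ + 2 e⁻ → Fe, n(e⁻) passed = 2 × 0.3223 = 0.6446 mol.
Cells in series carry the same charge, so the same 0.6446 mol of electrons passes through cell 2.
Zn²⁺ + 2 e⁻ → Zn, so n(Zn) = 0.6446 / 2 = 0.3223 mol.
m(Zn) = 0.3223 × 65.38 = 21.1 g.

21.1 g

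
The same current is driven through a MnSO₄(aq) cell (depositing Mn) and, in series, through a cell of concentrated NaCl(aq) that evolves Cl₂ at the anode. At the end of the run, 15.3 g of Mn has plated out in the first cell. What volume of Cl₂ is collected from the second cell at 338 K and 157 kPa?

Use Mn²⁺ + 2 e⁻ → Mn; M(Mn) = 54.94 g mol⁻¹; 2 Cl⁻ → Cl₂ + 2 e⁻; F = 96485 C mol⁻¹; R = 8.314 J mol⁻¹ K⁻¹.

n(Mn) = 15.3 / 54.94 = 0.2785 mol, so n(e⁻) = 2 × 0.2785 = 0.5570 mol.
The cells are in series, so the same 0.5570 mol of electrons passes through the second cell.
2 Cl⁻ → Cl₂ + 2 e⁻ — 2 mol e⁻ per mol Cl₂, so n(Cl₂) = 0.5570/2 = 0.2785 mol.
V = nRT/P = (0.2785 × 8.314 × 338) / (157 × 10³) = 0.00498 m³ = 4.98 L.

4.98 L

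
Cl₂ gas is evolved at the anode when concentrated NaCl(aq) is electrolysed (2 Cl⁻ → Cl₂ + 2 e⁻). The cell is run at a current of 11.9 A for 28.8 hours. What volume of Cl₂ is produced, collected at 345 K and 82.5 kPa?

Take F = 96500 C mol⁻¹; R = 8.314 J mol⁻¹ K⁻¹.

222 L

Q = I·t = 11.90 A × 103680 s = 1234000 C.
n(e⁻) = Q/F = 1234000 / 96500 = 12.79 mol.
2 electrons are transferred per Cl₂ molecule, so n(Cl₂) = 12.79 / 2 = 6.393 mol.
V = nRT/P = (6.393 × 8.314 × 345) / (82.5 × 10³ Pa) = 0.222 m³ = 222 L.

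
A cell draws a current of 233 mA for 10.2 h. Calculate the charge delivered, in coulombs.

8560 C

Q = I·t = 0.2330 A × 36720 s = 8560 C.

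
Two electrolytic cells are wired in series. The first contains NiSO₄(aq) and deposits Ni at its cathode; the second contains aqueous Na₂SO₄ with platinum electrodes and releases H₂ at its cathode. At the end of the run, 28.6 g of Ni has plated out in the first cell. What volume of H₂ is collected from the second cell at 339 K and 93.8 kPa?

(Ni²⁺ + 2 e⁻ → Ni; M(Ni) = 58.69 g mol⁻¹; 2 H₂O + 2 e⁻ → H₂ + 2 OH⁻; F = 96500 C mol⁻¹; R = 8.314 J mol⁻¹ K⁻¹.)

14.6 L

n(Ni) = 28.6 / 58.69 = 0.4873 mol, so n(e⁻) = 2 × 0.4873 = 0.9746 mol.
The cells are in series, so the same 0.9746 mol of electrons passes through the second cell.
2 H₂O + 2 e⁻ → H₂ + 2 OH⁻ — 2 mol e⁻ per mol H₂, so n(H₂) = 0.9746/2 = 0.4873 mol.
V = nRT/P = (0.4873 × 8.314 × 339) / (93.8 × 10³) = 0.0146 m³ = 14.6 L.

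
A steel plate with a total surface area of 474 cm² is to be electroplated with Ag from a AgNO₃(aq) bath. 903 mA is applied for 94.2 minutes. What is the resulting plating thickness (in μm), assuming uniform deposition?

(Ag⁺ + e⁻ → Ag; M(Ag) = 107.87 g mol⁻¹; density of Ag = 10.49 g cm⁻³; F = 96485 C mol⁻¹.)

Q = I·t = 0.9030 × 5652.0 = 5104 C; n(e⁻) = 0.05290 mol.
n(Ag) = n(e⁻)/1 = 0.05290 mol, so m = 0.05290 × 107.87 = 5.706 g.
Volume = m/ρ = 5.706 / 10.49 = 0.5439 cm³.
Thickness = V/A = 0.5439 / 474 = 0.00115 cm = 11.5 μm.

11.5 μm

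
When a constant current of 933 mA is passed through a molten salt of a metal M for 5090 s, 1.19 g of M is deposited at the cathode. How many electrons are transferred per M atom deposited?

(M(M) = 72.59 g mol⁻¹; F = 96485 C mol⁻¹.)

3

Q = I·t = 0.9330 A × 5090.0 s = 4749 C, so n(e⁻) = 4749/96485 = 0.04922 mol.
n(M) deposited = 1.19 / 72.59 = 0.01639 mol.
Electrons per atom = n(e⁻)/n(M) = 0.04922 / 0.01639 = 3.00 ≈ 3, so the ion is M³⁺.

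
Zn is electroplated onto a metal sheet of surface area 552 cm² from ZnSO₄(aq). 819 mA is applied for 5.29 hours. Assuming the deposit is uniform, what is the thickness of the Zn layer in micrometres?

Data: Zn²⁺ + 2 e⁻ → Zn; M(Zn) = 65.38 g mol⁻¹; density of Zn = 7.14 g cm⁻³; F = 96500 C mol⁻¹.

Q = I·t = 0.8190 × 19044 = 15600 C; n(e⁻) = 0.1616 mol.
n(Zn) = n(e⁻)/2 = 0.08081 mol, so m = 0.08081 × 65.38 = 5.284 g.
Volume = m/ρ = 5.284 / 7.14 = 0.7400 cm³.
Thickness = V/A = 0.7400 / 552 = 0.00134 cm = 13.4 μm.

13.4 μm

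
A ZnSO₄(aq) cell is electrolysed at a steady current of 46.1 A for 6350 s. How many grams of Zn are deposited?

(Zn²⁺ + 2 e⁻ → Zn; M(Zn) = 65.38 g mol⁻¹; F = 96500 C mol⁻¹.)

99.2 g

Q = I·t = 46.10 A × 6350.0 s = 292700 C.
n(e⁻) = Q/F = 292700 / 96500 = 3.034 mol.
Zn²⁺ + 2 e⁻ → Zn, so n(Zn) = n(e⁻)/2 = 1.517 mol.
m = n·M = 1.517 × 65.38 = 99.2 g.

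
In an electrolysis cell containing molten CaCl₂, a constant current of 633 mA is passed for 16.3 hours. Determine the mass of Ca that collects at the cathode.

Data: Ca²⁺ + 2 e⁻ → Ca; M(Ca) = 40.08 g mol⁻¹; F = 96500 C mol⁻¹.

Q = I·t = 0.6330 A × 58680 s = 37140 C.
n(e⁻) = Q/F = 37140 / 96500 = 0.3849 mol.
Ca²⁺ + 2 e⁻ → Ca, so n(Ca) = n(e⁻)/2 = 0.1925 mol.
m = n·M = 0.1925 × 40.08 = 7.71 g.

7.71 g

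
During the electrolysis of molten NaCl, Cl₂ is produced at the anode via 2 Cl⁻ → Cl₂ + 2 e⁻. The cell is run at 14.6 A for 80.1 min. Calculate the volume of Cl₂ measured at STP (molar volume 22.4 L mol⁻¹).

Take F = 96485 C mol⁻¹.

8.15 L

Q = I·t = 14.60 A × 4806.0 s = 70170 C.
n(e⁻) = Q/F = 70170 / 96485 = 0.7272 mol.
2 electrons are transferred per Cl₂ molecule, so n(Cl₂) = 0.7272 / 2 = 0.3636 mol.
V = n × V_m = 0.3636 × 22.4 = 8.15 L.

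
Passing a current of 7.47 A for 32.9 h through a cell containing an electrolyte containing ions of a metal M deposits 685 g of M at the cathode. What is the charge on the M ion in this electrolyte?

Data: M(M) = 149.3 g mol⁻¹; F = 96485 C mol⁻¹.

+2

Q = I·t = 7.470 A × 118440 s = 884700 C, so n(e⁻) = 884700/96485 = 9.170 mol.
n(M) deposited = 685 / 149.3 = 4.588 mol.
Electrons per atom = n(e⁻)/n(M) = 9.170 / 4.588 = 2.00 ≈ 2, so the ion is M²⁺.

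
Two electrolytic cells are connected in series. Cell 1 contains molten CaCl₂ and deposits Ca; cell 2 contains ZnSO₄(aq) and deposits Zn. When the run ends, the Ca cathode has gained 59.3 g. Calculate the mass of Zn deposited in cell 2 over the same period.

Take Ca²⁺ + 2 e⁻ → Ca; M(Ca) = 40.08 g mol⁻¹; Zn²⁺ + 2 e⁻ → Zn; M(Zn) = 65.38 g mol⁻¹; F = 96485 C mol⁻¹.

n(Ca) = 59.3 / 40.08 = 1.480 mol.
Since Ca²⁺ + 2 e⁻ → Ca, n(e⁻) passed = 2 × 1.480 = 2.959 mol.
Cells in series carry the same charge, so the same 2.959 mol of electrons passes through cell 2.
Zn²⁺ + 2 e⁻ → Zn, so n(Zn) = 2.959 / 2 = 1.480 mol.
m(Zn) = 1.480 × 65.38 = 96.7 g.

96.7 g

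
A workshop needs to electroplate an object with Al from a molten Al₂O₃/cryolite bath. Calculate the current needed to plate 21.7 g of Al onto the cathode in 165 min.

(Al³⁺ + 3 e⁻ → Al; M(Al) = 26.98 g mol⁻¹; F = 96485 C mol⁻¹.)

n(Al) = 21.7 / 26.98 = 0.8043 mol.
n(e⁻) = 3 × 0.8043 = 2.413 mol.
Q = n(e⁻)·F = 2.413 × 96485 = 232800 C.
I = Q/t = 232800 / 9900.0 s = 23.5 A.

23.5 A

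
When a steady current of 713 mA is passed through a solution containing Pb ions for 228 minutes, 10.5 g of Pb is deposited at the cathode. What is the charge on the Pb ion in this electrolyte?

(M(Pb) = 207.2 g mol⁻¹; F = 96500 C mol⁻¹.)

+2

Q = I·t = 0.7130 A × 13680 s = 9754 C, so n(e⁻) = 9754/96500 = 0.1011 mol.
n(Pb) deposited = 10.5 / 207.2 = 0.05068 mol.
Electrons per atom = n(e⁻)/n(Pb) = 0.1011 / 0.05068 = 1.99 ≈ 2, so the ion is Pb²⁺.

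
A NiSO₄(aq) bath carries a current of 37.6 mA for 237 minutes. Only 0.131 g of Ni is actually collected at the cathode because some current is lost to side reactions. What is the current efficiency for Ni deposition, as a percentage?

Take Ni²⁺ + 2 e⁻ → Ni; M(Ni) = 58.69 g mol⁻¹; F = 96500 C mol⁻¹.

80.6 %

Q = I·t = 0.03760 × 14220 = 534.7 C; n(e⁻) = 534.7/96500 = 0.005541 mol.
Theoretical n(Ni) = n(e⁻)/2 = 0.002770 mol, i.e. m_theo = 0.002770 × 58.69 = 0.1626 g.
Efficiency = m_actual / m_theo = 0.131 / 0.1626 = 80.6 %.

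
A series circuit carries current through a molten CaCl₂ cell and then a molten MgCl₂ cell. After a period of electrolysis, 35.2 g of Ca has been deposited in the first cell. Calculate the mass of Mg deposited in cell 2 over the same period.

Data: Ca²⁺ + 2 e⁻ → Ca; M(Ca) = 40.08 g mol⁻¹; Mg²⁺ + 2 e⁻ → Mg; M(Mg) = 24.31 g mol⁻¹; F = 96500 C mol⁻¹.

21.4 g

n(Ca) = 35.2 / 40.08 = 0.8782 mol.
Since Ca²⁺ + 2 e⁻ → Ca, n(e⁻) passed = 2 × 0.8782 = 1.756 mol.
Cells in series carry the same charge, so the same 1.756 mol of electrons passes through cell 2.
Mg²⁺ + 2 e⁻ → Mg, so n(Mg) = 1.756 / 2 = 0.8782 mol.
m(Mg) = 0.8782 × 24.31 = 21.4 g.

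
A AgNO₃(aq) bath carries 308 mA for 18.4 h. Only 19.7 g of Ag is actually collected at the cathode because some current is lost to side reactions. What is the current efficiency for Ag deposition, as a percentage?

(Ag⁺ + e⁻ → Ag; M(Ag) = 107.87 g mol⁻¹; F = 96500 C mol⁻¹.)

Q = I·t = 0.3080 × 66240 = 20400 C; n(e⁻) = 20400/96500 = 0.2114 mol.
Theoretical n(Ag) = n(e⁻)/1 = 0.2114 mol, i.e. m_theo = 0.2114 × 107.87 = 22.81 g.
Efficiency = m_actual / m_theo = 19.7 / 22.81 = 86.4 %.

86.4 %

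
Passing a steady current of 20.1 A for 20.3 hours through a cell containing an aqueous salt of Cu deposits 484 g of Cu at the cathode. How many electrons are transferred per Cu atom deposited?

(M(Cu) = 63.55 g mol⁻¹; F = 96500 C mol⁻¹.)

2

Q = I·t = 20.10 A × 73080 s = 1469000 C, so n(e⁻) = 1469000/96500 = 15.22 mol.
n(Cu) deposited = 484 / 63.55 = 7.616 mol.
Electrons per atom = n(e⁻)/n(Cu) = 15.22 / 7.616 = 2.00 ≈ 2, so the ion is Cu²⁺.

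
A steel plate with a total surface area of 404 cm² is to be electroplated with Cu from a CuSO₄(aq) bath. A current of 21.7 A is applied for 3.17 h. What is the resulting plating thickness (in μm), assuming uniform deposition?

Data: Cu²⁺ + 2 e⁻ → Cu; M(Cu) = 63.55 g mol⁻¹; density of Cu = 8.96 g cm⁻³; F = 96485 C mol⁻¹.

Q = I·t = 21.70 × 11412 = 247600 C; n(e⁻) = 2.567 mol.
n(Cu) = n(e⁻)/2 = 1.283 mol, so m = 1.283 × 63.55 = 81.55 g.
Volume = m/ρ = 81.55 / 8.96 = 9.102 cm³.
Thickness = V/A = 9.102 / 404 = 0.0225 cm = 225 μm.

225 μm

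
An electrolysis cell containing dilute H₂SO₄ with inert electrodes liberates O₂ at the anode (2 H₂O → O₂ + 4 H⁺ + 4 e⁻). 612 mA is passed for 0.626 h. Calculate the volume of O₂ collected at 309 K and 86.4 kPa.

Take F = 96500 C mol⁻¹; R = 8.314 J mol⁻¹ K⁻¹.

0.106 L

Q = I·t = 0.6120 A × 2253.6 s = 1379 C.
n(e⁻) = Q/F = 1379 / 96500 = 0.01429 mol.
4 electrons are transferred per O₂ molecule, so n(O₂) = 0.01429 / 4 = 0.003573 mol.
V = nRT/P = (0.003573 × 8.314 × 309) / (86.4 × 10³ Pa) = 1.06 × 10⁻⁴ m³ = 0.106 L.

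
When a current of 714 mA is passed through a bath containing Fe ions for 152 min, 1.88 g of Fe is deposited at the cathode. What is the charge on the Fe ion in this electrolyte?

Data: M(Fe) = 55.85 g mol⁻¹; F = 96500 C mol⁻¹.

Q = I·t = 0.7140 A × 9120.0 s = 6512 C, so n(e⁻) = 6512/96500 = 0.06748 mol.
n(Fe) deposited = 1.88 / 55.85 = 0.03366 mol.
Electrons per atom = n(e⁻)/n(Fe) = 0.06748 / 0.03366 = 2.00 ≈ 2, so the ion is Fe²⁺.

+2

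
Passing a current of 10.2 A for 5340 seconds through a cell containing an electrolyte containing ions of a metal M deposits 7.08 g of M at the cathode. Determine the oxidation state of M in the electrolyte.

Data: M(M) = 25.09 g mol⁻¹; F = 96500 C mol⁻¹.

+2

Q = I·t = 10.20 A × 5340.0 s = 54470 C, so n(e⁻) = 54470/96500 = 0.5644 mol.
n(M) deposited = 7.08 / 25.09 = 0.2822 mol.
Electrons per atom = n(e⁻)/n(M) = 0.5644 / 0.2822 = 2.00 ≈ 2, so the ion is M²⁺.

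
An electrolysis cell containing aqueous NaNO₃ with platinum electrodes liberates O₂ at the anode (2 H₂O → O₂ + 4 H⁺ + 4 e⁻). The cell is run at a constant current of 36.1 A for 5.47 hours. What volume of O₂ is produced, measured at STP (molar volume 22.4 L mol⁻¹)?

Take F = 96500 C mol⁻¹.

Q = I·t = 36.10 A × 19692 s = 710900 C.
n(e⁻) = Q/F = 710900 / 96500 = 7.367 mol.
4 electrons are transferred per O₂ molecule, so n(O₂) = 7.367 / 4 = 1.842 mol.
V = n × V_m = 1.842 × 22.4 = 41.3 L.

41.3 L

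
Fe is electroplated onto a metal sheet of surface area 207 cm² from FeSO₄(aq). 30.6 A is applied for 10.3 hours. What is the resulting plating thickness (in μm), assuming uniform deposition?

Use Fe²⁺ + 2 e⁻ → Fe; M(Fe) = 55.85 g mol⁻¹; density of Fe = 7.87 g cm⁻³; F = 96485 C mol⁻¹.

2020 μm

Q = I·t = 30.60 × 37080 = 1135000 C; n(e⁻) = 11.76 mol.
n(Fe) = n(e⁻)/2 = 5.880 mol, so m = 5.880 × 55.85 = 328.4 g.
Volume = m/ρ = 328.4 / 7.87 = 41.73 cm³.
Thickness = V/A = 41.73 / 207 = 0.202 cm = 2020 μm.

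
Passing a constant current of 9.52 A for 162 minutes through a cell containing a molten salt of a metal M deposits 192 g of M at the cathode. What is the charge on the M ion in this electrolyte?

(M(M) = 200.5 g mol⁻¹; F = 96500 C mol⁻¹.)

Q = I·t = 9.520 A × 9720.0 s = 92530 C, so n(e⁻) = 92530/96500 = 0.9589 mol.
n(M) deposited = 192 / 200.5 = 0.9576 mol.
Electrons per atom = n(e⁻)/n(M) = 0.9589 / 0.9576 = 1.00 ≈ 1, so the ion is M⁺.

+1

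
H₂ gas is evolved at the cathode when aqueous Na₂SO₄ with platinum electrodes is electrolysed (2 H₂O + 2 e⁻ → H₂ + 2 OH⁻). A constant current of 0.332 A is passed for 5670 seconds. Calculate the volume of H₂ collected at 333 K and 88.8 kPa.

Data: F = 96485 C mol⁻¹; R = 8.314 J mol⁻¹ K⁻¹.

0.304 L

Q = I·t = 0.3320 A × 5670.0 s = 1882 C.
n(e⁻) = Q/F = 1882 / 96485 = 0.01951 mol.
2 electrons are transferred per H₂ molecule, so n(H₂) = 0.01951 / 2 = 0.009755 mol.
V = nRT/P = (0.009755 × 8.314 × 333) / (88.8 × 10³ Pa) = 3.04 × 10⁻⁴ m³ = 0.304 L.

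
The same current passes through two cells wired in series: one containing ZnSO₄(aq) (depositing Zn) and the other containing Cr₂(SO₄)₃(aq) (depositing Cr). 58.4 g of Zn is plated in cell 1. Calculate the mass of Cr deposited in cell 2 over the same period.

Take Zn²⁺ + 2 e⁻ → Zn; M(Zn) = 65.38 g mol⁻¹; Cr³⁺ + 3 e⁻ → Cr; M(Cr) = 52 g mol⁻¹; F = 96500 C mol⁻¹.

n(Zn) = 58.4 / 65.38 = 0.8932 mol.
Since Zn²⁺ + 2 e⁻ → Zn, n(e⁻) passed = 2 × 0.8932 = 1.786 mol.
Cells in series carry the same charge, so the same 1.786 mol of electrons passes through cell 2.
Cr³⁺ + 3 e⁻ → Cr, so n(Cr) = 1.786 / 3 = 0.5955 mol.
m(Cr) = 0.5955 × 52 = 31.0 g.

31.0 g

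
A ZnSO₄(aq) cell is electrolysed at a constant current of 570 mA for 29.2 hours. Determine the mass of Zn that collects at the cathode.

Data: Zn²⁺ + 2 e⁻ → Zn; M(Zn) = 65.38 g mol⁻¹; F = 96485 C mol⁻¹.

20.3 g

Q = I·t = 0.5700 A × 105120 s = 59920 C.
n(e⁻) = Q/F = 59920 / 96485 = 0.6210 mol.
Zn²⁺ + 2 e⁻ → Zn, so n(Zn) = n(e⁻)/2 = 0.3105 mol.
m = n·M = 0.3105 × 65.38 = 20.3 g.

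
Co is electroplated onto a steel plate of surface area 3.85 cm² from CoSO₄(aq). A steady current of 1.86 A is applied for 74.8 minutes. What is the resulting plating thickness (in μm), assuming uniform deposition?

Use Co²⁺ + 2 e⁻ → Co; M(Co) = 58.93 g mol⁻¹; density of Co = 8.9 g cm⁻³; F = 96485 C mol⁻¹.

Q = I·t = 1.860 × 4488.0 = 8348 C; n(e⁻) = 0.08652 mol.
n(Co) = n(e⁻)/2 = 0.04326 mol, so m = 0.04326 × 58.93 = 2.549 g.
Volume = m/ρ = 2.549 / 8.9 = 0.2864 cm³.
Thickness = V/A = 0.2864 / 3.85 = 0.0744 cm = 744 μm.

744 μm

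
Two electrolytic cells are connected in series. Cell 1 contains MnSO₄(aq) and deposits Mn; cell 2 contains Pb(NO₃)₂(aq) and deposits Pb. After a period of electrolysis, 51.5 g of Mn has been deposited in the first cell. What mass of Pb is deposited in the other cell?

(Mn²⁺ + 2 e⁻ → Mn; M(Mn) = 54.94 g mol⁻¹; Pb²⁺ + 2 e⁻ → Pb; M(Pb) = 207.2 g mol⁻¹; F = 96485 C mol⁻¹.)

n(Mn) = 51.5 / 54.94 = 0.9374 mol.
Since Mn²⁺ + 2 e⁻ → Mn, n(e⁻) passed = 2 × 0.9374 = 1.875 mol.
Cells in series carry the same charge, so the same 1.875 mol of electrons passes through cell 2.
Pb²⁺ + 2 e⁻ → Pb, so n(Pb) = 1.875 / 2 = 0.9374 mol.
m(Pb) = 0.9374 × 207.2 = 194 g.

194 g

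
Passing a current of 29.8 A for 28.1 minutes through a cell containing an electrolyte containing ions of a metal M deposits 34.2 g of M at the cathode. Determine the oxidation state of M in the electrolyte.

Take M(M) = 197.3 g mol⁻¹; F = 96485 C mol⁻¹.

+3

Q = I·t = 29.80 A × 1686.0 s = 50240 C, so n(e⁻) = 50240/96485 = 0.5207 mol.
n(M) deposited = 34.2 / 197.3 = 0.1733 mol.
Electrons per atom = n(e⁻)/n(M) = 0.5207 / 0.1733 = 3.00 ≈ 3, so the ion is M³⁺.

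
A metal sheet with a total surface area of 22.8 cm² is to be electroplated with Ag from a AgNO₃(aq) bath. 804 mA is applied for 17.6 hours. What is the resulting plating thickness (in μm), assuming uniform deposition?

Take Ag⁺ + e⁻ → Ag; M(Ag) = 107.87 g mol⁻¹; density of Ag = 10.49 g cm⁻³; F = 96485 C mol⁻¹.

2380 μm

Q = I·t = 0.8040 × 63360 = 50940 C; n(e⁻) = 0.5280 mol.
n(Ag) = n(e⁻)/1 = 0.5280 mol, so m = 0.5280 × 107.87 = 56.95 g.
Volume = m/ρ = 56.95 / 10.49 = 5.429 cm³.
Thickness = V/A = 5.429 / 22.8 = 0.238 cm = 2380 μm.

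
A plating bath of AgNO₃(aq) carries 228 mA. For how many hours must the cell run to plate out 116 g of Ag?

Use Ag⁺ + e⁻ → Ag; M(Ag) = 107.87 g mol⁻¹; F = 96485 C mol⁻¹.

126 h

n(Ag) = m/M = 116 / 107.87 = 1.075 mol.
Each Ag atom requires 1 electron, so n(e⁻) = 1 × 1.075 = 1.075 mol.
Q = n(e⁻)·F = 1.075 × 96485 = 103800 C.
t = Q/I = 103800 / 0.2280 A = 455100 s = 126 h.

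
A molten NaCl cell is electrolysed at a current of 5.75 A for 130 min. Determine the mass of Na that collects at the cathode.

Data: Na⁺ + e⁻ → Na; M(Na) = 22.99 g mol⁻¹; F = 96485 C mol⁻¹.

10.7 g

Q = I·t = 5.750 A × 7800.0 s = 44850 C.
n(e⁻) = Q/F = 44850 / 96485 = 0.4648 mol.
Na⁺ + e⁻ → Na, so n(Na) = n(e⁻)/1 = 0.4648 mol.
m = n·M = 0.4648 × 22.99 = 10.7 g.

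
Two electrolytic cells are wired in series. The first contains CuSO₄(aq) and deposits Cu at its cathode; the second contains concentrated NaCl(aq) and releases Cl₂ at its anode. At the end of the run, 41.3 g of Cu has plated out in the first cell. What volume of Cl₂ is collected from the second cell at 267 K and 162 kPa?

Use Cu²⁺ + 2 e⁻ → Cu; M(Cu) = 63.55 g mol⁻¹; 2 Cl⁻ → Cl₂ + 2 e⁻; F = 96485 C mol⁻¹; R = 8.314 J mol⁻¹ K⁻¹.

8.91 L

n(Cu) = 41.3 / 63.55 = 0.6499 mol, so n(e⁻) = 2 × 0.6499 = 1.300 mol.
The cells are in series, so the same 1.300 mol of electrons passes through the second cell.
2 Cl⁻ → Cl₂ + 2 e⁻ — 2 mol e⁻ per mol Cl₂, so n(Cl₂) = 1.300/2 = 0.6499 mol.
V = nRT/P = (0.6499 × 8.314 × 267) / (162 × 10³) = 0.00891 m³ = 8.91 L.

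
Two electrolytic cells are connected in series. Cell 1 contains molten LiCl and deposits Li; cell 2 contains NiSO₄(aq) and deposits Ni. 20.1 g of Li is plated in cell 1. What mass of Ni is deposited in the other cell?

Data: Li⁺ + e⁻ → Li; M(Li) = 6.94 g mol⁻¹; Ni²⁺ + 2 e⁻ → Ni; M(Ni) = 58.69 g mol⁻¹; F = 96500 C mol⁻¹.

85.0 g

n(Li) = 20.1 / 6.94 = 2.896 mol.
Since Li⁺ + e⁻ → Li, n(e⁻) passed = 1 × 2.896 = 2.896 mol.
Cells in series carry the same charge, so the same 2.896 mol of electrons passes through cell 2.
Ni²⁺ + 2 e⁻ → Ni, so n(Ni) = 2.896 / 2 = 1.448 mol.
m(Ni) = 1.448 × 58.69 = 85.0 g.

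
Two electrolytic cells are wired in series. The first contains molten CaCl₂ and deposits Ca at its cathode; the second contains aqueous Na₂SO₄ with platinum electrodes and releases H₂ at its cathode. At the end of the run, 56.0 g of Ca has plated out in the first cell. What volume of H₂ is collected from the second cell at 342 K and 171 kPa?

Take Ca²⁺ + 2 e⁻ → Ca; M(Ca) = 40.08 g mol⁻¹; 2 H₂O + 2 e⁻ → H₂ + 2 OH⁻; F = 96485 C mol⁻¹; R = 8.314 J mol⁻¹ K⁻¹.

n(Ca) = 56.0 / 40.08 = 1.397 mol, so n(e⁻) = 2 × 1.397 = 2.794 mol.
The cells are in series, so the same 2.794 mol of electrons passes through the second cell.
2 H₂O + 2 e⁻ → H₂ + 2 OH⁻ — 2 mol e⁻ per mol H₂, so n(H₂) = 2.794/2 = 1.397 mol.
V = nRT/P = (1.397 × 8.314 × 342) / (171 × 10³) = 0.0232 m³ = 23.2 L.

23.2 L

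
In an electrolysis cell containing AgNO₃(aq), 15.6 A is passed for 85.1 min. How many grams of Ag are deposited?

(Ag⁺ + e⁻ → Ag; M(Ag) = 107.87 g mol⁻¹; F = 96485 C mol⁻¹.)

Q = I·t = 15.60 A × 5106.0 s = 79650 C.
n(e⁻) = Q/F = 79650 / 96485 = 0.8256 mol.
Ag⁺ + e⁻ → Ag, so n(Ag) = n(e⁻)/1 = 0.8256 mol.
m = n·M = 0.8256 × 107.87 = 89.1 g.

89.1 g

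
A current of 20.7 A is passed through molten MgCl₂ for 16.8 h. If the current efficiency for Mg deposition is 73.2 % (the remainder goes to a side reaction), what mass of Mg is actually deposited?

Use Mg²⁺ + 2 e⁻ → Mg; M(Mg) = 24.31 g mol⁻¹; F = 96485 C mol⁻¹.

115 g

Q = I·t = 20.70 × 60480 = 1252000 C.
n(e⁻) = 1252000/96485 = 12.98 mol; theoretically n(Mg) = 12.98/2 = 6.488 mol, m_theo = 157.7 g.
At 73.2 % efficiency, m_actual = 0.732 × 157.7 = 115 g.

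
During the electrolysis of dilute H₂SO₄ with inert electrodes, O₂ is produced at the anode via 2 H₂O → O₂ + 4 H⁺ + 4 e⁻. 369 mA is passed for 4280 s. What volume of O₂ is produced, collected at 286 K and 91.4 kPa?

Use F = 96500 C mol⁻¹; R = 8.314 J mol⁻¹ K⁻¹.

0.106 L

Q = I·t = 0.3690 A × 4280.0 s = 1579 C.
n(e⁻) = Q/F = 1579 / 96500 = 0.01637 mol.
4 electrons are transferred per O₂ molecule, so n(O₂) = 0.01637 / 4 = 0.004092 mol.
V = nRT/P = (0.004092 × 8.314 × 286) / (91.4 × 10³ Pa) = 1.06 × 10⁻⁴ m³ = 0.106 L.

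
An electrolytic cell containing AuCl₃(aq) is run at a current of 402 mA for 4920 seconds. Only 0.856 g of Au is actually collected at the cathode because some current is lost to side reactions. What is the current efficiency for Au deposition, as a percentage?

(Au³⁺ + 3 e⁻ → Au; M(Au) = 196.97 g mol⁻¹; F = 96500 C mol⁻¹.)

Q = I·t = 0.4020 × 4920.0 = 1978 C; n(e⁻) = 1978/96500 = 0.02050 mol.
Theoretical n(Au) = n(e⁻)/3 = 0.006832 mol, i.e. m_theo = 0.006832 × 196.97 = 1.346 g.
Efficiency = m_actual / m_theo = 0.856 / 1.346 = 63.6 %.

63.6 %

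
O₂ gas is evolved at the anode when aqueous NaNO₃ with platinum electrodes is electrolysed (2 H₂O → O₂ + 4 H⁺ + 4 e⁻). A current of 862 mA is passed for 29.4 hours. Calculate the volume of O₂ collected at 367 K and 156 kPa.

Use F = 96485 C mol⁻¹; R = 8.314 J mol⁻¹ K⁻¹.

Q = I·t = 0.8620 A × 105840 s = 91230 C.
n(e⁻) = Q/F = 91230 / 96485 = 0.9456 mol.
4 electrons are transferred per O₂ molecule, so n(O₂) = 0.9456 / 4 = 0.2364 mol.
V = nRT/P = (0.2364 × 8.314 × 367) / (156 × 10³ Pa) = 0.00462 m³ = 4.62 L.

4.62 L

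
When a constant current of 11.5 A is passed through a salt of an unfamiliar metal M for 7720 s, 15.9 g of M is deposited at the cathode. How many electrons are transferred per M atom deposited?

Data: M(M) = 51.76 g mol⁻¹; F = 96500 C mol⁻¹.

3

Q = I·t = 11.50 A × 7720.0 s = 88780 C, so n(e⁻) = 88780/96500 = 0.9200 mol.
n(M) deposited = 15.9 / 51.76 = 0.3072 mol.
Electrons per atom = n(e⁻)/n(M) = 0.9200 / 0.3072 = 2.99 ≈ 3, so the ion is M³⁺.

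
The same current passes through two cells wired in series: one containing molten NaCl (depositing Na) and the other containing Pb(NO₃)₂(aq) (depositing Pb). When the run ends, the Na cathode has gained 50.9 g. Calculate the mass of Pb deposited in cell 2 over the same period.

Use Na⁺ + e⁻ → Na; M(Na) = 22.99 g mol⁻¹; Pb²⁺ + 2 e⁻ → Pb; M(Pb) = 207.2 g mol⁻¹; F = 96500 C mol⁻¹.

n(Na) = 50.9 / 22.99 = 2.214 mol.
Since Na⁺ + e⁻ → Na, n(e⁻) passed = 1 × 2.214 = 2.214 mol.
Cells in series carry the same charge, so the same 2.214 mol of electrons passes through cell 2.
Pb²⁺ + 2 e⁻ → Pb, so n(Pb) = 2.214 / 2 = 1.107 mol.
m(Pb) = 1.107 × 207.2 = 229 g.

229 g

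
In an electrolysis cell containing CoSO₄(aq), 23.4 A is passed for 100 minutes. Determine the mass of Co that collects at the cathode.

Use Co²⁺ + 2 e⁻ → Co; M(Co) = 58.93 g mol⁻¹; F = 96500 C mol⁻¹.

42.9 g

Q = I·t = 23.40 A × 6000.0 s = 140400 C.
n(e⁻) = Q/F = 140400 / 96500 = 1.455 mol.
Co²⁺ + 2 e⁻ → Co, so n(Co) = n(e⁻)/2 = 0.7275 mol.
m = n·M = 0.7275 × 58.93 = 42.9 g.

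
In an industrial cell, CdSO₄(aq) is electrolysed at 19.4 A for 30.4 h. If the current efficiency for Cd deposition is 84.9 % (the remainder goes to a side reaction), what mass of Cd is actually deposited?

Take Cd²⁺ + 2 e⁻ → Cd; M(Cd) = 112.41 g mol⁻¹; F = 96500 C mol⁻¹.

Q = I·t = 19.40 × 109440 = 2123000 C.
n(e⁻) = 2123000/96500 = 22.00 mol; theoretically n(Cd) = 22.00/2 = 11.00 mol, m_theo = 1237 g.
At 84.9 % efficiency, m_actual = 0.849 × 1237 = 1050 g.

1050 g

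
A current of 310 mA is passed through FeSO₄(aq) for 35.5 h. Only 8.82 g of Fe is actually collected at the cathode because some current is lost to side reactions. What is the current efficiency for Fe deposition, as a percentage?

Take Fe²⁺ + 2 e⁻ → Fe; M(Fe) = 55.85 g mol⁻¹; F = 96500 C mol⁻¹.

76.9 %

Q = I·t = 0.3100 × 127800 = 39620 C; n(e⁻) = 39620/96500 = 0.4105 mol.
Theoretical n(Fe) = n(e⁻)/2 = 0.2053 mol, i.e. m_theo = 0.2053 × 55.85 = 11.46 g.
Efficiency = m_actual / m_theo = 8.82 / 11.46 = 76.9 %.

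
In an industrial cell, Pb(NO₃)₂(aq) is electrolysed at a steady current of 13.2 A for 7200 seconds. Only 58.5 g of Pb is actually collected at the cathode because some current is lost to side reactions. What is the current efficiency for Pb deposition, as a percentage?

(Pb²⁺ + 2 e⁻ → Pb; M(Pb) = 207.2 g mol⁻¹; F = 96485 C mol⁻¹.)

Q = I·t = 13.20 × 7200.0 = 95040 C; n(e⁻) = 95040/96485 = 0.9850 mol.
Theoretical n(Pb) = n(e⁻)/2 = 0.4925 mol, i.e. m_theo = 0.4925 × 207.2 = 102.0 g.
Efficiency = m_actual / m_theo = 58.5 / 102.0 = 57.3 %.

57.3 %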